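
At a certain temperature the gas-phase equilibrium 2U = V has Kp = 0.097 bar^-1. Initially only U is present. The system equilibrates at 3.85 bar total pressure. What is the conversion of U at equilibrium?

Basis: 1 mol U initially; let X = conversion of U. Extent ξ = 0.5X.
At extent ξ: n_U = 1 − X; n_V = 0.5X.
Total moles n_T = 1 − 0.5X.
y_i = n_i/n_T, p_i = y_i·P. Kp = p_V / (p_U^2).
Setting this equal to 0.097 bar^-1 and taking the physical root (0 < X < 1) gives X = 0.367.

X = 0.367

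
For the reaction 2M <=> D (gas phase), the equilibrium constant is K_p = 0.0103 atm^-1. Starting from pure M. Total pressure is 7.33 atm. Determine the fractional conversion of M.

X = 0.124

Let X = conversion of M (basis 1 mol M); extent of reaction ξ = 0.5X.
At extent ξ: n_M = 1 − X; n_D = 0.5X.
Summing: n_T = 1 − 0.5X.
y_i = n_i/n_T, p_i = y_i·P. K_p = p_D / (p_M^2).
Setting this equal to 0.0103 atm^-1 and taking the physical root (0 < X < 1) gives X = 0.124.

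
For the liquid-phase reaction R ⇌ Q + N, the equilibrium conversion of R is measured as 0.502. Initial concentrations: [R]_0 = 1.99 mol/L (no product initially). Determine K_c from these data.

K_c = 1.01 mol/L

Let X = conversion of R.
Concentrations: [R] = 1.99 − 1.99X; [Q] = 1.99X; [N] = 1.99X.
At X = 0.502: [R] = 0.991, [Q] = 0.999, [N] = 0.999.
K_c = [Q] [N] / ([R]) = 1.01 mol/L.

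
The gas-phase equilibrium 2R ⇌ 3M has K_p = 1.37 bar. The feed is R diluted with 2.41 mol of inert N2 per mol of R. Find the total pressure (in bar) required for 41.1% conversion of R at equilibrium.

P = 7.33 bar

Take 1 mol R as basis and let X be its fractional conversion, so ξ = 0.5X.
At extent ξ: n_R = 1 − X; n_M = 1.5X; n_I = 2.41 (inert).
Summing: n_T = 3.41 + 0.5X.
K_p = p_M^3 / (p_R^2) with p_i = (n_i/n_T)·P.
At X = 0.411: the mole-fraction product g(X) = Π y_i^ν_i = 0.1868. Since K_p = g(X)·P^{1}, P = (K_p/g)^(1/1) = (1.37/0.1868)^(1/1) = 7.33 bar.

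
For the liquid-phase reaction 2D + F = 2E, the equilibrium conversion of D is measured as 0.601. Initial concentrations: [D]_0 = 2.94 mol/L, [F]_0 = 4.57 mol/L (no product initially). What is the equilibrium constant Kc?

Kc = 0.615 L/mol

Let X = conversion of D.
Concentrations: [D] = 2.94 − 2.94X; [F] = 4.57 − 1.47X; [E] = 2.94X.
At X = 0.601: [D] = 1.17, [F] = 3.69, [E] = 1.77.
Kc = [E]^2 / ([D]^2 [F]) = 0.615 L/mol.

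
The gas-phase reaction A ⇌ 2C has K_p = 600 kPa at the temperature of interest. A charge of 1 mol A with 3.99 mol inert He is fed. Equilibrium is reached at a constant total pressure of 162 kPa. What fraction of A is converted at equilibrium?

X = 0.863

Let X = conversion of A (basis 1 mol A); extent of reaction ξ = X.
Species balance: n_A = 1 − X; n_C = 2X; n_I = 3.99 (inert).
Summing: n_T = 4.99 + X.
y_i = n_i/n_T, p_i = y_i·P. K_p = p_C^2 / (p_A).
Substituting and setting equal to 600 kPa gives a polynomial in X; the root in (0,1) is X = 0.863.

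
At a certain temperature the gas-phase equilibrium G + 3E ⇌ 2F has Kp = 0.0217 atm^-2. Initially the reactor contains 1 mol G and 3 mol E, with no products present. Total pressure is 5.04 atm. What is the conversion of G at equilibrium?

X = 0.287

Basis: 1 mol G initially; let X = conversion of G. Extent ξ = X.
At extent ξ: n_G = 1 − X; n_E = 3 − 3X; n_F = 2X.
Summing: n_T = 4 − 2X.
y_i = n_i/n_T, p_i = y_i·P. Kp = p_F^2 / (p_G p_E^3).
This yields a degree-4 equation in X; solving on (0,1), X = 0.287.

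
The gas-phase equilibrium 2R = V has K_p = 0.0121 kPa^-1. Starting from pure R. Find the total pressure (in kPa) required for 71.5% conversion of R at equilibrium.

Let X = conversion of R (basis 1 mol R); extent of reaction ξ = 0.5X.
Mole table: n_R = 1 − X; n_V = 0.5X.
Total moles n_T = 1 − 0.5X.
K_p = p_V / (p_R^2) with p_i = (n_i/n_T)·P.
At X = 0.715: the mole-fraction product g(X) = Π y_i^ν_i = 2.828. Since K_p = g(X)·P^{-1}, P = (g/K_p)^(1/1) = (2.828/0.0121)^(1/1) = 234 kPa.

P = 234 kPa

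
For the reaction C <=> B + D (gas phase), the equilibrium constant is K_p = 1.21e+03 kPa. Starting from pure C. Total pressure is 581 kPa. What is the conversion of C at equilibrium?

Take 1 mol C as basis and let X be its fractional conversion, so ξ = X.
Moles: n_C = 1 − X; n_B = X; n_D = X.
n_T = Σnᵢ = 1 + X.
With p_i = (n_i/n_T)P, K_p = p_B p_D / (p_C).
Substituting and setting equal to 1.21e+03 kPa gives a polynomial in X; the root in (0,1) is X = 0.822.

X = 0.822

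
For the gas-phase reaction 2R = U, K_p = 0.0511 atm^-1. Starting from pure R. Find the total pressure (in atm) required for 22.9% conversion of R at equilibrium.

Let X = conversion of R (basis 1 mol R); extent of reaction ξ = 0.5X.
At extent ξ: n_R = 1 − X; n_U = 0.5X.
Summing: n_T = 1 − 0.5X.
K_p = p_U / (p_R^2) with p_i = (n_i/n_T)·P.
At X = 0.229: the mole-fraction product g(X) = Π y_i^ν_i = 0.1706. Since K_p = g(X)·P^{-1}, P = (g/K_p)^(1/1) = (0.1706/0.0511)^(1/1) = 3.34 atm.

P = 3.34 atm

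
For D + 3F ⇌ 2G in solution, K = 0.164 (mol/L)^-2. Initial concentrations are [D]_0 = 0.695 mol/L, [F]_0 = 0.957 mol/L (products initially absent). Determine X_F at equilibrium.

Let X = conversion of F; extent ξ = 0.957X/3 mol/L.
Concentrations: [D] = 0.695 − 0.319X; [F] = 0.957 − 0.957X; [G] = 0.638X.
K = [G]^2 / ([D] [F]^3).
This equals 0.164 at X = 0.282 (the root in 0 < X < 1).

X = 0.282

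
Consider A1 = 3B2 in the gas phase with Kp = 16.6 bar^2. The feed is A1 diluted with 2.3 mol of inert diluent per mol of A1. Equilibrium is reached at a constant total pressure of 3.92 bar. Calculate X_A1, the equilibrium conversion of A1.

X = 0.661

Take 1 mol A1 as basis and let X be its fractional conversion, so ξ = X.
Mole table: n_A1 = 1 − X; n_B2 = 3X; n_I = 2.3 (inert).
n_T = Σnᵢ = 3.3 + 2X.
y_i = n_i/n_T, p_i = y_i·P. Kp = p_B2^3 / (p_A1).
This yields a degree-3 equation in X; solving on (0,1), X = 0.661.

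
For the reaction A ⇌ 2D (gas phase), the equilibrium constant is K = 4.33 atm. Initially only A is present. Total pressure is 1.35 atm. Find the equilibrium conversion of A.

X = 0.667

Let X = conversion of A (basis 1 mol A); extent of reaction ξ = X.
Moles: n_A = 1 − X; n_D = 2X.
n_T = Σnᵢ = 1 + X.
With p_i = (n_i/n_T)P, K = p_D^2 / (p_A).
This yields a degree-2 equation in X; solving on (0,1), X = 0.667.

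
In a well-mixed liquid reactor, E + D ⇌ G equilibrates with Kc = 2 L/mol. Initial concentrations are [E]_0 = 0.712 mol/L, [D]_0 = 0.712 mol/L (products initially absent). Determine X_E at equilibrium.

Let X = conversion of E; extent ξ = 0.712·X mol/L.
Concentrations: [E] = 0.712 − 0.712X; [D] = 0.712 − 0.712X; [G] = 0.712X.
Kc = [G] / ([E] [D]).
This equals 2 at X = 0.443 (the root in 0 < X < 1).

X = 0.443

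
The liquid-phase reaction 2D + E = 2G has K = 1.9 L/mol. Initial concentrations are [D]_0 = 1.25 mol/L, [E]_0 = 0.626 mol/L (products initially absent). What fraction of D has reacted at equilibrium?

Let X = conversion of D; extent ξ = 1.25X/2 mol/L.
Concentrations: [D] = 1.25 − 1.25X; [E] = 0.626 − 0.625X; [G] = 1.25X.
K = [G]^2 / ([D]^2 [E]).
Setting equal to 1.9 and solving for X on (0,1) gives X = 0.448.

X = 0.448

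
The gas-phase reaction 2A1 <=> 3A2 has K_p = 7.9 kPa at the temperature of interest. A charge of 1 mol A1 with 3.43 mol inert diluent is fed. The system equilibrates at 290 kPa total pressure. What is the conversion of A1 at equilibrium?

Take 1 mol A1 as basis and let X be its fractional conversion, so ξ = 0.5X.
Species balance: n_A1 = 1 − X; n_A2 = 1.5X; n_I = 3.43 (inert).
Summing: n_T = 4.43 + 0.5X.
Mole fractions y_i = n_i/n_T; K_p = p_A2^3 / (p_A1^2) with p_i = y_i·P.
Equating to 7.9 kPa and solving on 0 < X < 1: X = 0.270.

X = 0.270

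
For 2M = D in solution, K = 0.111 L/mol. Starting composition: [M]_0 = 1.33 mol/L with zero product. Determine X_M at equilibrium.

Let X = conversion of M; extent ξ = 1.33X/2 mol/L.
Concentrations: [M] = 1.33 − 1.33X; [D] = 0.665X.
K = [D] / ([M]^2).
Solving K = 0.111 for X ∈ (0,1): X = 0.193.

X = 0.193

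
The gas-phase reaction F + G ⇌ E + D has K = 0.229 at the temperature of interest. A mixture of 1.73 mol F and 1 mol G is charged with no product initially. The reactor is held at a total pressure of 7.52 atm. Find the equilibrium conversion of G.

Take 1 mol G as basis and let X be its fractional conversion, so ξ = X.
Moles: n_F = 1.73 − X; n_G = 1 − X; n_E = X; n_D = X.
n_T stays at 2.73 (no change in mole number).
With p_i = (n_i/n_T)P, K = p_E p_D / (p_F p_G).
Substituting and setting equal to 0.229 gives a polynomial in X; the root in (0,1) is X = 0.418.

X = 0.418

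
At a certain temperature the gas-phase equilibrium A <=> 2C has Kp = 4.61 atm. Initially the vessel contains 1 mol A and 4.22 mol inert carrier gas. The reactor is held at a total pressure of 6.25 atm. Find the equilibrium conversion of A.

X = 0.631

Let X = conversion of A (basis 1 mol A); extent of reaction ξ = X.
At extent ξ: n_A = 1 − X; n_C = 2X; n_I = 4.22 (inert).
Summing: n_T = 5.22 + X.
y_i = n_i/n_T, p_i = y_i·P. Kp = p_C^2 / (p_A).
This yields a degree-2 equation in X; solving on (0,1), X = 0.631.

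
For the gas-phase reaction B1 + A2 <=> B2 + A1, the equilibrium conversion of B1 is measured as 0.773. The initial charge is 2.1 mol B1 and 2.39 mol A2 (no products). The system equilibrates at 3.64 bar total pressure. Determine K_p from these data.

Let X = conversion of B1 (basis 2.1 mol B1); extent of reaction ξ = 2.1X.
At extent ξ: n_B1 = 2.1 − 2.1X; n_A2 = 2.39 − 2.1X; n_B2 = 2.1X; n_A1 = 2.1X.
Total moles n_T = 4.49 (Δν = 0, constant).
At X = 0.773: n_B1 = 0.477, n_A2 = 0.767, n_B2 = 1.62, n_A1 = 1.62, n_T = 4.49.
p_i = (n_i/n_T)·P. K_p = p_B2 p_A1 / (p_B1 p_A2) = 7.21.

K_p = 7.21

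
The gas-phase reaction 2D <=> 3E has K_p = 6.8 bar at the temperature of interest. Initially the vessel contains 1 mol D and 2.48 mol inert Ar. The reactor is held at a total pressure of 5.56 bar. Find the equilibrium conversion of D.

X = 0.601

Let X = conversion of D (basis 1 mol D); extent of reaction ξ = 0.5X.
Mole table: n_D = 1 − X; n_E = 1.5X; n_I = 2.48 (inert).
Total moles n_T = 3.48 + 0.5X.
y_i = n_i/n_T, p_i = y_i·P. K_p = p_E^3 / (p_D^2).
This yields a degree-3 equation in X; solving on (0,1), X = 0.601.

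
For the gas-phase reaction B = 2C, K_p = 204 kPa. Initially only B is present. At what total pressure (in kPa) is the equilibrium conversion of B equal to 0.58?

Basis: 1 mol B initially; let X = conversion of B. Extent ξ = X.
Species balance: n_B = 1 − X; n_C = 2X.
Total moles n_T = 1 + X.
K_p = p_C^2 / (p_B) with p_i = (n_i/n_T)·P.
At X = 0.58: the mole-fraction product g(X) = Π y_i^ν_i = 2.028. Since K_p = g(X)·P^{1}, P = (K_p/g)^(1/1) = (204/2.028)^(1/1) = 101 kPa.

P = 101 kPa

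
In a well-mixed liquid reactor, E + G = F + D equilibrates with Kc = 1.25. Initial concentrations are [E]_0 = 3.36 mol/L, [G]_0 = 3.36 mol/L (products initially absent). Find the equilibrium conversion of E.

X = 0.528

Let X = conversion of E; extent ξ = 3.36·X mol/L.
Concentrations: [E] = 3.36 − 3.36X; [G] = 3.36 − 3.36X; [F] = 3.36X; [D] = 3.36X.
Kc = [F] [D] / ([E] [G]).
Setting equal to 1.25 and solving for X on (0,1) gives X = 0.528.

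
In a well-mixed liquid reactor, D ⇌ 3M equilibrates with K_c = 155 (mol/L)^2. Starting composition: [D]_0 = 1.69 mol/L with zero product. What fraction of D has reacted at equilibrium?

Let X = conversion of D; extent ξ = 1.69·X mol/L.
Concentrations: [D] = 1.69 − 1.69X; [M] = 5.07X.
K_c = [M]^3 / ([D]).
This equals 155 at X = 0.772 (the root in 0 < X < 1).

X = 0.772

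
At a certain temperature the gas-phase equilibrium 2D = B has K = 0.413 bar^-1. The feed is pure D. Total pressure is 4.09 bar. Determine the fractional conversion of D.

Take 1 mol D as basis and let X be its fractional conversion, so ξ = 0.5X.
Moles: n_D = 1 − X; n_B = 0.5X.
Total moles n_T = 1 − 0.5X.
With p_i = (n_i/n_T)P, K = p_B / (p_D^2).
Substituting and setting equal to 0.413 bar^-1 gives a polynomial in X; the root in (0,1) is X = 0.641.

X = 0.641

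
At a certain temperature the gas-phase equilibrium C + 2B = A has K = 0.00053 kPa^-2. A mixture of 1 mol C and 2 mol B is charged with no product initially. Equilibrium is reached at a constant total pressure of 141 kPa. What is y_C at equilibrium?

y_C = 0.208

Let X = conversion of C (basis 1 mol C); extent of reaction ξ = X.
Moles: n_C = 1 − X; n_B = 2 − 2X; n_A = X.
n_T = Σnᵢ = 3 − 2X.
Mole fractions y_i = n_i/n_T; K = p_A / (p_C p_B^2) with p_i = y_i·P.
Equating to 0.00053 kPa^-2 and solving on 0 < X < 1: X = 0.645.
Then n_C = 0.355, n_T = 1.71, so y_C = 0.208.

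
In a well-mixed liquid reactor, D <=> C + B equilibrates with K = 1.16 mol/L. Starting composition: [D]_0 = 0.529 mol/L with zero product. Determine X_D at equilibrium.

X = 0.746

Let X = conversion of D; extent ξ = 0.529·X mol/L.
Concentrations: [D] = 0.529 − 0.529X; [C] = 0.529X; [B] = 0.529X.
K = [C] [B] / ([D]).
Setting equal to 1.16 and solving for X on (0,1) gives X = 0.746.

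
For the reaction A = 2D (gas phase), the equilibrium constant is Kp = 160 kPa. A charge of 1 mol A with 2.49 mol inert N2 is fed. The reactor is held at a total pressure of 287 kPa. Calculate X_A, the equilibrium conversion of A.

Let X = conversion of A (basis 1 mol A); extent of reaction ξ = X.
Moles: n_A = 1 − X; n_D = 2X; n_I = 2.49 (inert).
Total moles n_T = 3.49 + X.
Mole fractions y_i = n_i/n_T; Kp = p_D^2 / (p_A) with p_i = y_i·P.
This yields a degree-2 equation in X; solving on (0,1), X = 0.519.

X = 0.519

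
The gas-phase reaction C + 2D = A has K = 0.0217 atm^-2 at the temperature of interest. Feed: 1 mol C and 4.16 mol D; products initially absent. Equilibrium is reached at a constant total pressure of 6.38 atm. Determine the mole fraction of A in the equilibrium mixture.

Take 1 mol C as basis and let X be its fractional conversion, so ξ = X.
Mole table: n_C = 1 − X; n_D = 4.16 − 2X; n_A = X.
Total moles n_T = 5.16 − 2X.
With p_i = (n_i/n_T)P, K = p_A / (p_C p_D^2).
Substituting and setting equal to 0.0217 atm^-2 gives a polynomial in X; the root in (0,1) is X = 0.347.
Then n_A = 0.347, n_T = 4.47, so y_A = 0.078.

y_A = 0.078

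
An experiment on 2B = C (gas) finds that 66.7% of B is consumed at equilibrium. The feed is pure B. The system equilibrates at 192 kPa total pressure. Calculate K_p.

K_p = 0.0104 kPa^-1

Let X = conversion of B (basis 1 mol B); extent of reaction ξ = 0.5X.
Moles: n_B = 1 − X; n_C = 0.5X.
n_T = Σnᵢ = 1 − 0.5X.
At X = 0.667: n_B = 0.333, n_C = 0.334, n_T = 0.666.
p_i = (n_i/n_T)·P. K_p = p_C / (p_B^2) = 0.0104 kPa^-1.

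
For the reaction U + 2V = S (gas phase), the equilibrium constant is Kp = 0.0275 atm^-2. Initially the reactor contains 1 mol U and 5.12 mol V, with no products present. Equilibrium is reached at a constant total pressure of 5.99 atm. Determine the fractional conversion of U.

X = 0.394

Let X = conversion of U (basis 1 mol U); extent of reaction ξ = X.
At extent ξ: n_U = 1 − X; n_V = 5.12 − 2X; n_S = X.
Summing: n_T = 6.12 − 2X.
With p_i = (n_i/n_T)P, Kp = p_S / (p_U p_V^2).
Substituting and setting equal to 0.0275 atm^-2 gives a polynomial in X; the root in (0,1) is X = 0.394.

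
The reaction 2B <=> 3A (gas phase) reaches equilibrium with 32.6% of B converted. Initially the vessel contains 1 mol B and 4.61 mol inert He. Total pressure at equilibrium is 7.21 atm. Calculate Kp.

Kp = 0.321 atm

Basis: 1 mol B initially; let X = conversion of B. Extent ξ = 0.5X.
Moles: n_B = 1 − X; n_A = 1.5X; n_I = 4.61 (inert).
Summing: n_T = 5.61 + 0.5X.
At X = 0.326: n_B = 0.674, n_A = 0.489, n_T = 5.77.
p_i = (n_i/n_T)·P. Kp = p_A^3 / (p_B^2) = 0.321 atm.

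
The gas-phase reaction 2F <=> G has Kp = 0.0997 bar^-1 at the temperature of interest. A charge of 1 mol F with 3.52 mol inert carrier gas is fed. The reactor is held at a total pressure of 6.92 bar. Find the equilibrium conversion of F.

Basis: 1 mol F initially; let X = conversion of F. Extent ξ = 0.5X.
Mole table: n_F = 1 − X; n_G = 0.5X; n_I = 3.52 (inert).
Total moles n_T = 4.52 − 0.5X.
With p_i = (n_i/n_T)P, Kp = p_G / (p_F^2).
Equating to 0.0997 bar^-1 and solving on 0 < X < 1: X = 0.200.

X = 0.200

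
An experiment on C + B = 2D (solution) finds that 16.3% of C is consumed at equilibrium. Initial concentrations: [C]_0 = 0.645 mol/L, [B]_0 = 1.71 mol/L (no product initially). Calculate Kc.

Kc = 0.051

Let X = conversion of C.
Concentrations: [C] = 0.645 − 0.645X; [B] = 1.71 − 0.645X; [D] = 1.29X.
At X = 0.163: [C] = 0.54, [B] = 1.6, [D] = 0.21.
Kc = [D]^2 / ([C] [B]) = 0.051.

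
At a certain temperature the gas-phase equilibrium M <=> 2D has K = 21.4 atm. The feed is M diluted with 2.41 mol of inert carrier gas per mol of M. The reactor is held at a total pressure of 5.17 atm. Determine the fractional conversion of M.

X = 0.840

Take 1 mol M as basis and let X be its fractional conversion, so ξ = X.
Moles: n_M = 1 − X; n_D = 2X; n_I = 2.41 (inert).
Summing: n_T = 3.41 + X.
Mole fractions y_i = n_i/n_T; K = p_D^2 / (p_M) with p_i = y_i·P.
Substituting and setting equal to 21.4 atm gives a polynomial in X; the root in (0,1) is X = 0.840.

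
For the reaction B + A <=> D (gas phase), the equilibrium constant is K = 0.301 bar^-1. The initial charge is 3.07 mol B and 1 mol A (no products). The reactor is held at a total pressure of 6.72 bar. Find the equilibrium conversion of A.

Basis: 1 mol A initially; let X = conversion of A. Extent ξ = X.
Moles: n_B = 3.07 − X; n_A = 1 − X; n_D = X.
n_T = Σnᵢ = 4.07 − X.
With p_i = (n_i/n_T)P, K = p_D / (p_B p_A).
Substituting and setting equal to 0.301 bar^-1 gives a polynomial in X; the root in (0,1) is X = 0.590.

X = 0.590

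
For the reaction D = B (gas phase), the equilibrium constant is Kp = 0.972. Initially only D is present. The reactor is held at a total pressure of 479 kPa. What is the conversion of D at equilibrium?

Take 1 mol D as basis and let X be its fractional conversion, so ξ = X.
Moles: n_D = 1 − X; n_B = X.
n_T stays at 1 (no change in mole number).
y_i = n_i/n_T, p_i = y_i·P. Kp = p_B / (p_D).
This yields a degree-1 equation in X; solving on (0,1), X = 0.493.

X = 0.493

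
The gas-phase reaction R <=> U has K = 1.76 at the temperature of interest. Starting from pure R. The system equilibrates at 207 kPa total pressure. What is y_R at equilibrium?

y_R = 0.362

Let X = conversion of R (basis 1 mol R); extent of reaction ξ = X.
Mole table: n_R = 1 − X; n_U = X.
Since Δν = 0, n_T = 1 throughout.
With p_i = (n_i/n_T)P, K = p_U / (p_R).
Equating to 1.76 and solving on 0 < X < 1: X = 0.638.
Then n_R = 0.362, n_T = 1, so y_R = 0.362.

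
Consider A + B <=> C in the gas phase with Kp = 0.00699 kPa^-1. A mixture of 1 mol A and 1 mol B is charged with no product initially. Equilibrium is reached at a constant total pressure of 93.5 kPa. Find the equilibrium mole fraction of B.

Let X = conversion of A (basis 1 mol A); extent of reaction ξ = X.
Species balance: n_A = 1 − X; n_B = 1 − X; n_C = X.
Summing: n_T = 2 − X.
Mole fractions y_i = n_i/n_T; Kp = p_C / (p_A p_B) with p_i = y_i·P.
Setting this equal to 0.00699 kPa^-1 and taking the physical root (0 < X < 1) gives X = 0.222.
Then n_B = 0.778, n_T = 1.78, so y_B = 0.437.

y_B = 0.437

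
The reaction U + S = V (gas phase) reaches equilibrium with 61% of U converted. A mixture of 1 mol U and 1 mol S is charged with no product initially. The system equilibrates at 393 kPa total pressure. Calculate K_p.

Take 1 mol U as basis and let X be its fractional conversion, so ξ = X.
Species balance: n_U = 1 − X; n_S = 1 − X; n_V = X.
Total moles n_T = 2 − X.
At X = 0.61: n_U = 0.39, n_S = 0.39, n_V = 0.61, n_T = 1.39.
p_i = (n_i/n_T)·P. K_p = p_V / (p_U p_S) = 0.0142 kPa^-1.

K_p = 0.0142 kPa^-1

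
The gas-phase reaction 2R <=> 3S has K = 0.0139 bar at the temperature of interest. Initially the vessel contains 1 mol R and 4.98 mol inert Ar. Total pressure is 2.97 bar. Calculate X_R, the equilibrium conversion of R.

X = 0.178

Let X = conversion of R (basis 1 mol R); extent of reaction ξ = 0.5X.
Moles: n_R = 1 − X; n_S = 1.5X; n_I = 4.98 (inert).
Total moles n_T = 5.98 + 0.5X.
With p_i = (n_i/n_T)P, K = p_S^3 / (p_R^2).
This yields a degree-3 equation in X; solving on (0,1), X = 0.178.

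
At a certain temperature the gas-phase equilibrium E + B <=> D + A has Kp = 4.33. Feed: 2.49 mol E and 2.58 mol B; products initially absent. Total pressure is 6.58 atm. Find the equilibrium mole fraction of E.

y_E = 0.154

Basis: 2.49 mol E initially; let X = conversion of E. Extent ξ = 2.49X.
At extent ξ: n_E = 2.49 − 2.49X; n_B = 2.58 − 2.49X; n_D = 2.49X; n_A = 2.49X.
Total moles n_T = 5.07 (Δν = 0, constant).
With p_i = (n_i/n_T)P, Kp = p_D p_A / (p_E p_B).
This yields a degree-2 equation in X; solving on (0,1), X = 0.687.
Then n_E = 0.779, n_T = 5.07, so y_E = 0.154.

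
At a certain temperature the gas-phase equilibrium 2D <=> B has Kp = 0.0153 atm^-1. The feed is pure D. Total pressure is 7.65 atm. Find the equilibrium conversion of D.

Take 1 mol D as basis and let X be its fractional conversion, so ξ = 0.5X.
At extent ξ: n_D = 1 − X; n_B = 0.5X.
Summing: n_T = 1 − 0.5X.
Mole fractions y_i = n_i/n_T; Kp = p_B / (p_D^2) with p_i = y_i·P.
Equating to 0.0153 atm^-1 and solving on 0 < X < 1: X = 0.175.

X = 0.175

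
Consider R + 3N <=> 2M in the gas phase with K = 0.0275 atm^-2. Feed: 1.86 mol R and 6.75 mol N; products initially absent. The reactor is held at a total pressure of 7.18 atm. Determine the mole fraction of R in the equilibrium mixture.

Basis: 1.86 mol R initially; let X = conversion of R. Extent ξ = 1.86X.
Mole table: n_R = 1.86 − 1.86X; n_N = 6.75 − 5.58X; n_M = 3.72X.
Total moles n_T = 8.61 − 3.72X.
With p_i = (n_i/n_T)P, K = p_M^2 / (p_R p_N^3).
Substituting and setting equal to 0.0275 atm^-2 gives a polynomial in X; the root in (0,1) is X = 0.428.
Then n_R = 1.06, n_T = 7.02, so y_R = 0.152.

y_R = 0.152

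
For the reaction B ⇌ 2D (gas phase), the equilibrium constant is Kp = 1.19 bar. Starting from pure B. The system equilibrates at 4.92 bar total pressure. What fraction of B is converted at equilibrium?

Let X = conversion of B (basis 1 mol B); extent of reaction ξ = X.
Mole table: n_B = 1 − X; n_D = 2X.
n_T = Σnᵢ = 1 + X.
With p_i = (n_i/n_T)P, Kp = p_D^2 / (p_B).
Substituting and setting equal to 1.19 bar gives a polynomial in X; the root in (0,1) is X = 0.239.

X = 0.239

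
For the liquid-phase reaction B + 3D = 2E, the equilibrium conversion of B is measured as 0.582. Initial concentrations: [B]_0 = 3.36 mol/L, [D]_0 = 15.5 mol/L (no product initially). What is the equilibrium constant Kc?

Kc = 0.0122 (mol/L)^-2

Let X = conversion of B.
Concentrations: [B] = 3.36 − 3.36X; [D] = 15.5 − 10.1X; [E] = 6.72X.
At X = 0.582: [B] = 1.4, [D] = 9.63, [E] = 3.91.
Kc = [E]^2 / ([B] [D]^3) = 0.0122 (mol/L)^-2.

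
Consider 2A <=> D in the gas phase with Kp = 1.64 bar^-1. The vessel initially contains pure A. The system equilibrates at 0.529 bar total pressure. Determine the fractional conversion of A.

Let X = conversion of A (basis 1 mol A); extent of reaction ξ = 0.5X.
At extent ξ: n_A = 1 − X; n_D = 0.5X.
Total moles n_T = 1 − 0.5X.
y_i = n_i/n_T, p_i = y_i·P. Kp = p_D / (p_A^2).
This yields a degree-2 equation in X; solving on (0,1), X = 0.527.

X = 0.527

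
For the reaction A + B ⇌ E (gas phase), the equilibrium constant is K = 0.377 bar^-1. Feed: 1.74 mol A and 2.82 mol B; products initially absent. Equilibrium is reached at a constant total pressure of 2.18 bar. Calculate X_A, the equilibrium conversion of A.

Take 1.74 mol A as basis and let X be its fractional conversion, so ξ = 1.74X.
At extent ξ: n_A = 1.74 − 1.74X; n_B = 2.82 − 1.74X; n_E = 1.74X.
Total moles n_T = 4.56 − 1.74X.
Mole fractions y_i = n_i/n_T; K = p_E / (p_A p_B) with p_i = y_i·P.
This yields a degree-2 equation in X; solving on (0,1), X = 0.317.

X = 0.317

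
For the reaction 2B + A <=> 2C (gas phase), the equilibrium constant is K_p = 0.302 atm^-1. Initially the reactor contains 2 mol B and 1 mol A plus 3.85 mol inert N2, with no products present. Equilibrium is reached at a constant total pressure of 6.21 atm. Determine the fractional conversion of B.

Let X = conversion of B (basis 2 mol B); extent of reaction ξ = X.
Mole table: n_B = 2 − 2X; n_A = 1 − X; n_C = 2X; n_I = 3.85 (inert).
Total moles n_T = 6.85 − X.
With p_i = (n_i/n_T)P, K_p = p_C^2 / (p_B^2 p_A).
Equating to 0.302 atm^-1 and solving on 0 < X < 1: X = 0.308.

X = 0.308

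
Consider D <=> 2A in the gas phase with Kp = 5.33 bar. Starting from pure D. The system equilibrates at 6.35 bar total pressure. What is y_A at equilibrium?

y_A = 0.588

Take 1 mol D as basis and let X be its fractional conversion, so ξ = X.
At extent ξ: n_D = 1 − X; n_A = 2X.
Summing: n_T = 1 + X.
y_i = n_i/n_T, p_i = y_i·P. Kp = p_A^2 / (p_D).
Substituting and setting equal to 5.33 bar gives a polynomial in X; the root in (0,1) is X = 0.416.
Then n_A = 0.833, n_T = 1.42, so y_A = 0.588.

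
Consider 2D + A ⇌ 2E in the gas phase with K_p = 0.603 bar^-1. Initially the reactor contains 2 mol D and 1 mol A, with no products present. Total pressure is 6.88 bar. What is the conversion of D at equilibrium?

Basis: 2 mol D initially; let X = conversion of D. Extent ξ = X.
Species balance: n_D = 2 − 2X; n_A = 1 − X; n_E = 2X.
Summing: n_T = 3 − X.
Mole fractions y_i = n_i/n_T; K_p = p_E^2 / (p_D^2 p_A) with p_i = y_i·P.
Substituting and setting equal to 0.603 bar^-1 gives a polynomial in X; the root in (0,1) is X = 0.480.

X = 0.480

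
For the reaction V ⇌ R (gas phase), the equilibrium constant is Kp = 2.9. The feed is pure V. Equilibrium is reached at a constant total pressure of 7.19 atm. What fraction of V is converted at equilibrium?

X = 0.744

Let X = conversion of V (basis 1 mol V); extent of reaction ξ = X.
At extent ξ: n_V = 1 − X; n_R = X.
Total moles n_T = 1 (Δν = 0, constant).
Mole fractions y_i = n_i/n_T; Kp = p_R / (p_V) with p_i = y_i·P.
Substituting and setting equal to 2.9 gives a polynomial in X; the root in (0,1) is X = 0.744.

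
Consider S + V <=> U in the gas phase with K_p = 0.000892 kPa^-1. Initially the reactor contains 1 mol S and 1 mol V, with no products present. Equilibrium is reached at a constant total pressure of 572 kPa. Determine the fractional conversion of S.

Basis: 1 mol S initially; let X = conversion of S. Extent ξ = X.
Species balance: n_S = 1 − X; n_V = 1 − X; n_U = X.
n_T = Σnᵢ = 2 − X.
With p_i = (n_i/n_T)P, K_p = p_U / (p_S p_V).
Substituting and setting equal to 0.000892 kPa^-1 gives a polynomial in X; the root in (0,1) is X = 0.186.

X = 0.186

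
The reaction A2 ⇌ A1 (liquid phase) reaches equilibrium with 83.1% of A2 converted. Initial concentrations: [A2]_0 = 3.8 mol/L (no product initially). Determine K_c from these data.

Let X = conversion of A2.
Concentrations: [A2] = 3.8 − 3.8X; [A1] = 3.8X.
At X = 0.831: [A2] = 0.642, [A1] = 3.16.
K_c = [A1] / ([A2]) = 4.92.

K_c = 4.92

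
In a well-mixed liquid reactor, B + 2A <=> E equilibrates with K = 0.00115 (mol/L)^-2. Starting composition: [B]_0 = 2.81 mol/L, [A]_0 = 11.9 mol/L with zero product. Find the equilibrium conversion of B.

Let X = conversion of B; extent ξ = 2.81·X mol/L.
Concentrations: [B] = 2.81 − 2.81X; [A] = 11.9 − 5.62X; [E] = 2.81X.
K = [E] / ([B] [A]^2).
Solving K = 0.00115 for X ∈ (0,1): X = 0.126.

X = 0.126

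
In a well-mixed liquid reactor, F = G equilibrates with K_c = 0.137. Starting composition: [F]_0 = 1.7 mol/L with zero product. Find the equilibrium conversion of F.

Let X = conversion of F; extent ξ = 1.7·X mol/L.
Concentrations: [F] = 1.7 − 1.7X; [G] = 1.7X.
K_c = [G] / ([F]).
This equals 0.137 at X = 0.120 (the root in 0 < X < 1).

X = 0.120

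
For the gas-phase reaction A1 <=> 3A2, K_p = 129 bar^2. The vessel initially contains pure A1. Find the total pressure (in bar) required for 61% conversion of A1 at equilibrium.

P = 6.36 bar

Take 1 mol A1 as basis and let X be its fractional conversion, so ξ = X.
Species balance: n_A1 = 1 − X; n_A2 = 3X.
n_T = Σnᵢ = 1 + 2X.
K_p = p_A2^3 / (p_A1) with p_i = (n_i/n_T)·P.
At X = 0.61: the mole-fraction product g(X) = Π y_i^ν_i = 3.188. Since K_p = g(X)·P^{2}, P = (K_p/g)^(1/2) = (129/3.188)^(1/2) = 6.36 bar.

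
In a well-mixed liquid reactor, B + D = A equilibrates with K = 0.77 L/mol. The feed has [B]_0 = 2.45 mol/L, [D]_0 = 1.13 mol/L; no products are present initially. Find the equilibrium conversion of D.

X = 0.580

Let X = conversion of D; extent ξ = 1.13·X mol/L.
Concentrations: [B] = 2.45 − 1.13X; [D] = 1.13 − 1.13X; [A] = 1.13X.
K = [A] / ([B] [D]).
Solving K = 0.77 for X ∈ (0,1): X = 0.580.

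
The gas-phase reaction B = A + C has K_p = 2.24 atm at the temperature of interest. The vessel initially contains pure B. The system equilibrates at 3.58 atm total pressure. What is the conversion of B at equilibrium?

Let X = conversion of B (basis 1 mol B); extent of reaction ξ = X.
At extent ξ: n_B = 1 − X; n_A = X; n_C = X.
n_T = Σnᵢ = 1 + X.
Mole fractions y_i = n_i/n_T; K_p = p_A p_C / (p_B) with p_i = y_i·P.
Equating to 2.24 atm and solving on 0 < X < 1: X = 0.620.

X = 0.620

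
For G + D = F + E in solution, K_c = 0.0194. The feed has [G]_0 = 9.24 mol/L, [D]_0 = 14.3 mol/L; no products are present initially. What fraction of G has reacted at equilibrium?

X = 0.152

Let X = conversion of G; extent ξ = 9.24·X mol/L.
Concentrations: [G] = 9.24 − 9.24X; [D] = 14.3 − 9.24X; [F] = 9.24X; [E] = 9.24X.
K_c = [F] [E] / ([G] [D]).
This equals 0.0194 at X = 0.152 (the root in 0 < X < 1).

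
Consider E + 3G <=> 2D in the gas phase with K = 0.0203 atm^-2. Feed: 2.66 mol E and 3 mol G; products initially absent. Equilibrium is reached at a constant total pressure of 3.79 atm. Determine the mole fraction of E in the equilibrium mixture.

Take 3 mol G as basis and let X be its fractional conversion, so ξ = X.
At extent ξ: n_E = 2.66 − X; n_G = 3 − 3X; n_D = 2X.
n_T = Σnᵢ = 5.66 − 2X.
y_i = n_i/n_T, p_i = y_i·P. K = p_D^2 / (p_E p_G^3).
Equating to 0.0203 atm^-2 and solving on 0 < X < 1: X = 0.266.
Then n_E = 2.39, n_T = 5.13, so y_E = 0.467.

y_E = 0.467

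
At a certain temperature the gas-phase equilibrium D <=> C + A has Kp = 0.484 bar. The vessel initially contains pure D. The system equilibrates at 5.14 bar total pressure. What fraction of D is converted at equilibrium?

X = 0.293

Take 1 mol D as basis and let X be its fractional conversion, so ξ = X.
Species balance: n_D = 1 − X; n_C = X; n_A = X.
n_T = Σnᵢ = 1 + X.
Mole fractions y_i = n_i/n_T; Kp = p_C p_A / (p_D) with p_i = y_i·P.
Setting this equal to 0.484 bar and taking the physical root (0 < X < 1) gives X = 0.293.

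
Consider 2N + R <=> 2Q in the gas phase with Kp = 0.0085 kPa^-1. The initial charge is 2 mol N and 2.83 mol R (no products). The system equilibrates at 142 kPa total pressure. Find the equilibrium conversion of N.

Let X = conversion of N (basis 2 mol N); extent of reaction ξ = X.
Mole table: n_N = 2 − 2X; n_R = 2.83 − X; n_Q = 2X.
Total moles n_T = 4.83 − X.
Mole fractions y_i = n_i/n_T; Kp = p_Q^2 / (p_N^2 p_R) with p_i = y_i·P.
Setting this equal to 0.0085 kPa^-1 and taking the physical root (0 < X < 1) gives X = 0.448.

X = 0.448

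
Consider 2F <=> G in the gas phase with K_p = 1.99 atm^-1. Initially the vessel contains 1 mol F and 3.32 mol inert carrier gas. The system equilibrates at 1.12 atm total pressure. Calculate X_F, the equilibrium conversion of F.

X = 0.395

Let X = conversion of F (basis 1 mol F); extent of reaction ξ = 0.5X.
Mole table: n_F = 1 − X; n_G = 0.5X; n_I = 3.32 (inert).
Summing: n_T = 4.32 − 0.5X.
Mole fractions y_i = n_i/n_T; K_p = p_G / (p_F^2) with p_i = y_i·P.
This yields a degree-2 equation in X; solving on (0,1), X = 0.395.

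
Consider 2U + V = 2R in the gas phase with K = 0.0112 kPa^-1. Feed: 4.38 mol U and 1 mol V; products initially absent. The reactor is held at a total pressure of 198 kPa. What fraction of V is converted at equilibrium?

Let X = conversion of V (basis 1 mol V); extent of reaction ξ = X.
At extent ξ: n_U = 4.38 − 2X; n_V = 1 − X; n_R = 2X.
Summing: n_T = 5.38 − X.
Mole fractions y_i = n_i/n_T; K = p_R^2 / (p_U^2 p_V) with p_i = y_i·P.
This yields a degree-3 equation in X; solving on (0,1), X = 0.638.

X = 0.638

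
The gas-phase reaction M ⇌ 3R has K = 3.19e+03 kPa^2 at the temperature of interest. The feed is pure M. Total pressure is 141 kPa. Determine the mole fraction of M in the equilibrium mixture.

y_M = 0.554

Take 1 mol M as basis and let X be its fractional conversion, so ξ = X.
Moles: n_M = 1 − X; n_R = 3X.
Total moles n_T = 1 + 2X.
With p_i = (n_i/n_T)P, K = p_R^3 / (p_M).
Substituting and setting equal to 3.19e+03 kPa^2 gives a polynomial in X; the root in (0,1) is X = 0.212.
Then n_M = 0.788, n_T = 1.42, so y_M = 0.554.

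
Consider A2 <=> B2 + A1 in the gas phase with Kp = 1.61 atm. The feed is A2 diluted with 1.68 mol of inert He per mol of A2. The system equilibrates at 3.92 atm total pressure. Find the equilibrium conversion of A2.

X = 0.672

Basis: 1 mol A2 initially; let X = conversion of A2. Extent ξ = X.
At extent ξ: n_A2 = 1 − X; n_B2 = X; n_A1 = X; n_I = 1.68 (inert).
n_T = Σnᵢ = 2.68 + X.
Mole fractions y_i = n_i/n_T; Kp = p_B2 p_A1 / (p_A2) with p_i = y_i·P.
Equating to 1.61 atm and solving on 0 < X < 1: X = 0.672.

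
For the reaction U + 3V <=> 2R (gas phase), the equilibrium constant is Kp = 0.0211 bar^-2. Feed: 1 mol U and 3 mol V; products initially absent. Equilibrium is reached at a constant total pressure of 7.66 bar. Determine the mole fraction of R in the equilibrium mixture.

y_R = 0.220

Let X = conversion of U (basis 1 mol U); extent of reaction ξ = X.
At extent ξ: n_U = 1 − X; n_V = 3 − 3X; n_R = 2X.
Total moles n_T = 4 − 2X.
Mole fractions y_i = n_i/n_T; Kp = p_R^2 / (p_U p_V^3) with p_i = y_i·P.
This yields a degree-4 equation in X; solving on (0,1), X = 0.361.
Then n_R = 0.721, n_T = 3.28, so y_R = 0.220.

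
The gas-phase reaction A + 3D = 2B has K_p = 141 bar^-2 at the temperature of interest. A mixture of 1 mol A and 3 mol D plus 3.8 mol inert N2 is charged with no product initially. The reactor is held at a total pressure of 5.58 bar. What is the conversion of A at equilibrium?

X = 0.828

Basis: 1 mol A initially; let X = conversion of A. Extent ξ = X.
At extent ξ: n_A = 1 − X; n_D = 3 − 3X; n_B = 2X; n_I = 3.8 (inert).
Total moles n_T = 7.8 − 2X.
y_i = n_i/n_T, p_i = y_i·P. K_p = p_B^2 / (p_A p_D^3).
Equating to 141 bar^-2 and solving on 0 < X < 1: X = 0.828.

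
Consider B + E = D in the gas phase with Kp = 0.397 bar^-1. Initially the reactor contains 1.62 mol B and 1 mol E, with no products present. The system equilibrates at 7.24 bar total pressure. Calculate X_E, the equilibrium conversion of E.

Let X = conversion of E (basis 1 mol E); extent of reaction ξ = X.
Species balance: n_B = 1.62 − X; n_E = 1 − X; n_D = X.
Summing: n_T = 2.62 − X.
y_i = n_i/n_T, p_i = y_i·P. Kp = p_D / (p_B p_E).
Setting this equal to 0.397 bar^-1 and taking the physical root (0 < X < 1) gives X = 0.593.

X = 0.593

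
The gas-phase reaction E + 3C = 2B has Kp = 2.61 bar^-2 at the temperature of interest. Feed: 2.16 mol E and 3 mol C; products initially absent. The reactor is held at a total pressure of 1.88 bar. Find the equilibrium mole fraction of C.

Let X = conversion of C (basis 3 mol C); extent of reaction ξ = X.
Moles: n_E = 2.16 − X; n_C = 3 − 3X; n_B = 2X.
n_T = Σnᵢ = 5.16 − 2X.
Mole fractions y_i = n_i/n_T; Kp = p_B^2 / (p_E p_C^3) with p_i = y_i·P.
Substituting and setting equal to 2.61 bar^-2 gives a polynomial in X; the root in (0,1) is X = 0.609.
Then n_C = 1.17, n_T = 3.94, so y_C = 0.297.

y_C = 0.297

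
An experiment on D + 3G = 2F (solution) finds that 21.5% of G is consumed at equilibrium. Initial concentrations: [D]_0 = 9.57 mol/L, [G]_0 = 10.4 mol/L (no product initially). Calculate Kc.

Kc = 0.000463 (mol/L)^-2

Let X = conversion of G.
Concentrations: [D] = 9.57 − 3.47X; [G] = 10.4 − 10.4X; [F] = 6.93X.
At X = 0.215: [D] = 8.82, [G] = 8.16, [F] = 1.49.
Kc = [F]^2 / ([D] [G]^3) = 0.000463 (mol/L)^-2.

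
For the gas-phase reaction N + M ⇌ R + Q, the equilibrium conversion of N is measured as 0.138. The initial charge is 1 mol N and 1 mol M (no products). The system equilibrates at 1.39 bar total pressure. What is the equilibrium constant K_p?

K_p = 0.0256

Basis: 1 mol N initially; let X = conversion of N. Extent ξ = X.
Species balance: n_N = 1 − X; n_M = 1 − X; n_R = X; n_Q = X.
Since Δν = 0, n_T = 2 throughout.
At X = 0.138: n_N = 0.862, n_M = 0.862, n_R = 0.138, n_Q = 0.138, n_T = 2.
p_i = (n_i/n_T)·P. K_p = p_R p_Q / (p_N p_M) = 0.0256.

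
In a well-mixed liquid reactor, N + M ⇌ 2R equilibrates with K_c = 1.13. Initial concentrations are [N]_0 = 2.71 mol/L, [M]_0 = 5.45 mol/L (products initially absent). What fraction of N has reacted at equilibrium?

X = 0.476

Let X = conversion of N; extent ξ = 2.71·X mol/L.
Concentrations: [N] = 2.71 − 2.71X; [M] = 5.45 − 2.71X; [R] = 5.42X.
K_c = [R]^2 / ([N] [M]).
Equating to 1.13: the physical root is X = 0.476.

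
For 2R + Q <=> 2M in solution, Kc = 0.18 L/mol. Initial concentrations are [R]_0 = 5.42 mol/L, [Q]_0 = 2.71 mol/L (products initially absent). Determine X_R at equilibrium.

Let X = conversion of R; extent ξ = 5.42X/2 mol/L.
Concentrations: [R] = 5.42 − 5.42X; [Q] = 2.71 − 2.71X; [M] = 5.42X.
Kc = [M]^2 / ([R]^2 [Q]).
Equating to 0.18 L/mol: the physical root is X = 0.359.

X = 0.359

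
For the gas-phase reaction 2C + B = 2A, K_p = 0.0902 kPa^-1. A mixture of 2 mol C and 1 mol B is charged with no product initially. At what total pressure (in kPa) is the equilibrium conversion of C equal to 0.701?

P = 469 kPa

Let X = conversion of C (basis 2 mol C); extent of reaction ξ = X.
Mole table: n_C = 2 − 2X; n_B = 1 − X; n_A = 2X.
Total moles n_T = 3 − X.
K_p = p_A^2 / (p_C^2 p_B) with p_i = (n_i/n_T)·P.
At X = 0.701: the mole-fraction product g(X) = Π y_i^ν_i = 42.26. Since K_p = g(X)·P^{-1}, P = (g/K_p)^(1/1) = (42.26/0.0902)^(1/1) = 469 kPa.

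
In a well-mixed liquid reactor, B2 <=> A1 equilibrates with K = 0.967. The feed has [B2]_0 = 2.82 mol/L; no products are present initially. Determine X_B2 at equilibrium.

X = 0.492

Let X = conversion of B2; extent ξ = 2.82·X mol/L.
Concentrations: [B2] = 2.82 − 2.82X; [A1] = 2.82X.
K = [A1] / ([B2]).
Equating to 0.967: the physical root is X = 0.492.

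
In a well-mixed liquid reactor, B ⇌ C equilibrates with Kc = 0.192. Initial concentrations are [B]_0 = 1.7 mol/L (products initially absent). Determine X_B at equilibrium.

X = 0.161

Let X = conversion of B; extent ξ = 1.7·X mol/L.
Concentrations: [B] = 1.7 − 1.7X; [C] = 1.7X.
Kc = [C] / ([B]).
Equating to 0.192: the physical root is X = 0.161.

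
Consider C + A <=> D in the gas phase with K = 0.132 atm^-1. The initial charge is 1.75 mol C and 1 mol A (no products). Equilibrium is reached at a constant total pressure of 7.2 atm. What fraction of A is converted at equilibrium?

Let X = conversion of A (basis 1 mol A); extent of reaction ξ = X.
Moles: n_C = 1.75 − X; n_A = 1 − X; n_D = X.
Summing: n_T = 2.75 − X.
With p_i = (n_i/n_T)P, K = p_D / (p_C p_A).
Substituting and setting equal to 0.132 atm^-1 gives a polynomial in X; the root in (0,1) is X = 0.356.

X = 0.356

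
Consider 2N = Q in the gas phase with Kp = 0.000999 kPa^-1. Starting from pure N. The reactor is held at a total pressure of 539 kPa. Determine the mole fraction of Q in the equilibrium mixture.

Take 1 mol N as basis and let X be its fractional conversion, so ξ = 0.5X.
Species balance: n_N = 1 − X; n_Q = 0.5X.
Total moles n_T = 1 − 0.5X.
Mole fractions y_i = n_i/n_T; Kp = p_Q / (p_N^2) with p_i = y_i·P.
Setting this equal to 0.000999 kPa^-1 and taking the physical root (0 < X < 1) gives X = 0.437.
Then n_Q = 0.218, n_T = 0.782, so y_Q = 0.280.

y_Q = 0.280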